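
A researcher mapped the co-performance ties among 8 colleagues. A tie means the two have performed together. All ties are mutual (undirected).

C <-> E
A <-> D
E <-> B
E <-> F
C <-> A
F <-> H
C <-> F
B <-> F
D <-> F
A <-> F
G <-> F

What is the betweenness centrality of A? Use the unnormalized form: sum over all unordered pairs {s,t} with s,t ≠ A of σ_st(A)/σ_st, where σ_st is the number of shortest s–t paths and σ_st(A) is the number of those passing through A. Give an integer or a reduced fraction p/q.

1/2

Pairs whose geodesics pass through A — D–C: 1/2.
All other pairs contribute 0.
Summing the contributions gives betweenness(A) = 1/2.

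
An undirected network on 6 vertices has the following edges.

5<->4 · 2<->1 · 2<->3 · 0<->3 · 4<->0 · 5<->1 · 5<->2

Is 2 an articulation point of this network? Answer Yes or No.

No

Even without 2, every remaining node can still reach every other (the residual graph is connected), so 2 is not a cut vertex.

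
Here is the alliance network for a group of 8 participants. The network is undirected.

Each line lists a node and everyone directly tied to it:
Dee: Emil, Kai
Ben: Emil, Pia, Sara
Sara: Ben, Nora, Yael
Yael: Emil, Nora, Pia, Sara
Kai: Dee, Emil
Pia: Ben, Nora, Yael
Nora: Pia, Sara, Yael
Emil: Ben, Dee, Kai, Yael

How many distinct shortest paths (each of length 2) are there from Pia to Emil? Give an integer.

2

The shortest distance is 2. The length-2 paths are: Pia–Ben–Emil; Pia–Yael–Emil.
That gives 2 distinct shortest paths.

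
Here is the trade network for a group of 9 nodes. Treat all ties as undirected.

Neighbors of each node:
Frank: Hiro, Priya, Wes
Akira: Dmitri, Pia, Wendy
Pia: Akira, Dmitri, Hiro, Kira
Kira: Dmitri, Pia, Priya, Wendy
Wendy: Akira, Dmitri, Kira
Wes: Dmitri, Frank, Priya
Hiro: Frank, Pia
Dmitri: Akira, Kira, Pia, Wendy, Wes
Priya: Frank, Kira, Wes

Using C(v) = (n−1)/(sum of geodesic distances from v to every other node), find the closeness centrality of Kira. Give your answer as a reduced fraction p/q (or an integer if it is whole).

Distances from Kira: Akira:2, Dmitri:1, Frank:2, Hiro:2, Pia:1, Priya:1, Wendy:1, Wes:2. Sum = 12.
n = 9, so closeness = 8/12 = 2/3.

2/3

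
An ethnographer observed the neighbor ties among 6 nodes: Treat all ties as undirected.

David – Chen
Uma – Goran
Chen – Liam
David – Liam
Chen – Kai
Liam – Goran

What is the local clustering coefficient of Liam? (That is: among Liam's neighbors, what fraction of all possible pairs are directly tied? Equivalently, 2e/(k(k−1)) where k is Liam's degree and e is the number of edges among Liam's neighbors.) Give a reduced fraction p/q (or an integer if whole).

1/3

Liam's neighbors: Chen, David, and Goran (k = 3).
Possible neighbor pairs: C(3,2) = 3. Edges among them: Chen–David → e = 1.
Clustering(Liam) = 1/3.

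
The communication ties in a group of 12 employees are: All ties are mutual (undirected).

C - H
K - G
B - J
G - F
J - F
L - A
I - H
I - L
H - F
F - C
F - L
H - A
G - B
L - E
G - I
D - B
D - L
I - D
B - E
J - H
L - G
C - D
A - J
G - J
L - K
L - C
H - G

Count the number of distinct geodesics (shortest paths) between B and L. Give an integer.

The shortest distance is 2. The length-2 paths are: B–E–L; B–G–L; B–D–L.
That gives 3 distinct shortest paths.

3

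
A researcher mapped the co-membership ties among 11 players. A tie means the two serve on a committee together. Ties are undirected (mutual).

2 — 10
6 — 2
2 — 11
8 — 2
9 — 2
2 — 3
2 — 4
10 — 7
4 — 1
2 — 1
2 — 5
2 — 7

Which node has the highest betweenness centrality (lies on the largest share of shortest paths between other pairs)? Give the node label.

2

Unnormalized betweenness of each node: 1:0, 2:43, 3:0, 4:0, 5:0, 6:0, 7:0, 8:0, 9:0, 10:0, 11:0.
2 has the largest value, 43, making it the main broker — the node through which the most shortest paths run.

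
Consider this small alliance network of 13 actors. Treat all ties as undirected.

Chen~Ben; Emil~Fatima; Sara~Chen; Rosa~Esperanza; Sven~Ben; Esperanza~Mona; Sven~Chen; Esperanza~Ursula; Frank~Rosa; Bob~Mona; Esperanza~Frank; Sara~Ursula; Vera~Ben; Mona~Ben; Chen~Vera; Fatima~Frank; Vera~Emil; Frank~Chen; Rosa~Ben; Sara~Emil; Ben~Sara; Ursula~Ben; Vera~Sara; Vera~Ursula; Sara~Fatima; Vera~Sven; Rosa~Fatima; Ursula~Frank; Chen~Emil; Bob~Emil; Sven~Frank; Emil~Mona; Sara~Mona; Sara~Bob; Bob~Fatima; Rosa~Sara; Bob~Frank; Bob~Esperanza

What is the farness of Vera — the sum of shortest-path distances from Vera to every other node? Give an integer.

Distances from Vera: Ben:1, Bob:2, Chen:1, Emil:1, Esperanza:2, Fatima:2, Frank:2, Mona:2, Rosa:2, Sara:1, Sven:1, Ursula:1.
Sum = 1 + 2 + 1 + 1 + 2 + 2 + 2 + 2 + 2 + 1 + 1 + 1 = 18.

18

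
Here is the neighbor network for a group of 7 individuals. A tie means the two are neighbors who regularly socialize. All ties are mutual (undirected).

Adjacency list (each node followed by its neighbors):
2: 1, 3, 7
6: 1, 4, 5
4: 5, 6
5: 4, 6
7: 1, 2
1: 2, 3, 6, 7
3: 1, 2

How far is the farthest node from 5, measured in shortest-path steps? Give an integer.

Distances from 5: 1:2, 2:3, 3:3, 4:1, 6:1, 7:3.
The largest is 3 (to 7, 3, and 2), so the eccentricity of 5 is 3.

3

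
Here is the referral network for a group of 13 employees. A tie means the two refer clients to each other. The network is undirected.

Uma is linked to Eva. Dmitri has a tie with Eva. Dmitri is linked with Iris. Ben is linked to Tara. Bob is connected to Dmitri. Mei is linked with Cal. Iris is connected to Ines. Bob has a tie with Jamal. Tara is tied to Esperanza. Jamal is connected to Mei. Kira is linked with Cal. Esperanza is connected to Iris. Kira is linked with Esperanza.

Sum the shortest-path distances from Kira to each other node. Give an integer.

Distances from Kira: Ben:3, Bob:4, Cal:1, Dmitri:3, Esperanza:1, Eva:4, Ines:3, Iris:2, Jamal:3, Mei:2, Tara:2, Uma:5.
Sum = 3 + 4 + 1 + 3 + 1 + 4 + 3 + 2 + 3 + 2 + 2 + 5 = 33.

33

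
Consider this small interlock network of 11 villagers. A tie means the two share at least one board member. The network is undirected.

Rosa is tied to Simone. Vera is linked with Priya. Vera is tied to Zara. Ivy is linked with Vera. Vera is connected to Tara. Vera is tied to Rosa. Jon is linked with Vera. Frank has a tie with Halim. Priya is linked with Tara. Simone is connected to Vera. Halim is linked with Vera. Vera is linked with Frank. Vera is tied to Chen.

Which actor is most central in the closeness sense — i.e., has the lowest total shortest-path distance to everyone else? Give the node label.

Vera

Farness (sum of distances to all others) for each node — Chen:19, Frank:18, Halim:18, Ivy:19, Jon:19, Priya:18, Rosa:18, Simone:18, Tara:18, Vera:10, Zara:19.
The smallest farness is 10, for Vera, so Vera has the highest closeness.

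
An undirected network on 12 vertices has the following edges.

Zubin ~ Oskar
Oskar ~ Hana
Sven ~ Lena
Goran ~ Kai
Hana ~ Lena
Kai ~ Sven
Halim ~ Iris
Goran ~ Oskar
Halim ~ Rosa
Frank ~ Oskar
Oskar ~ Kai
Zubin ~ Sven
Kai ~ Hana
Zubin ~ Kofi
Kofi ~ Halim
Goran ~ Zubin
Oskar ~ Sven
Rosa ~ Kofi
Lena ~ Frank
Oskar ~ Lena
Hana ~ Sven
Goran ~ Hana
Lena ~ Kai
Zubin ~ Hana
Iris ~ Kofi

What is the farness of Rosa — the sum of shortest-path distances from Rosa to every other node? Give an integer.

30

Distances from Rosa: Frank:4, Goran:3, Halim:1, Hana:3, Iris:2, Kai:4, Kofi:1, Lena:4, Oskar:3, Sven:3, Zubin:2.
Sum = 4 + 3 + 1 + 3 + 2 + 4 + 1 + 4 + 3 + 3 + 2 = 30.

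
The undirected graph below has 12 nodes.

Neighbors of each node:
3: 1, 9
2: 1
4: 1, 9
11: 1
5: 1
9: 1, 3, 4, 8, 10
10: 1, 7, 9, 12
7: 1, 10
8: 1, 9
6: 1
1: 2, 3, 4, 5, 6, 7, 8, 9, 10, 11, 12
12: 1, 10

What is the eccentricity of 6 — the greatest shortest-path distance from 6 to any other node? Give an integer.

2

Distances from 6: 1:1, 2:2, 3:2, 4:2, 5:2, 7:2, 8:2, 9:2, 10:2, 11:2, 12:2.
The largest is 2 (to 8, 4, 10, 3, 2, 5, 9, 7, 12, and 11), so the eccentricity of 6 is 2.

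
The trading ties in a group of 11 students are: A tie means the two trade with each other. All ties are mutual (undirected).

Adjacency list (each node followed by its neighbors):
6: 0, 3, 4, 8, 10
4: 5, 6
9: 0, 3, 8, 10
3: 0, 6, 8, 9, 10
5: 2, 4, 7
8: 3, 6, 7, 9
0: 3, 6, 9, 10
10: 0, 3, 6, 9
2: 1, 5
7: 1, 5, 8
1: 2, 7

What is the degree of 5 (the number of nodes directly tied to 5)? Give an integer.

5 is directly tied to 2, 4, and 7. That is 3 neighbors, so the degree of 5 is 3.

3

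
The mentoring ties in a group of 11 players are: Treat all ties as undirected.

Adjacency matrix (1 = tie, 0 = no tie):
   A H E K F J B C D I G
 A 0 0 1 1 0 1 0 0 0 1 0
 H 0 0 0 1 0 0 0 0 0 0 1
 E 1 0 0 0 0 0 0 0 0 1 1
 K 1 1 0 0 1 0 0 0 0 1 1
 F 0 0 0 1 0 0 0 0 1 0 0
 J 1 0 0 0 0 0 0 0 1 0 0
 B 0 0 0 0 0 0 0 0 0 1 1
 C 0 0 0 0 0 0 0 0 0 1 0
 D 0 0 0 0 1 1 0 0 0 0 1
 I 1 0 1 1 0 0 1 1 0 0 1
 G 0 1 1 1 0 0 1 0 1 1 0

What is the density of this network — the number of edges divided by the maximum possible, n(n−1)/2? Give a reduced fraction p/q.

There are 18 edges and 11 nodes, so the maximum possible is C(11,2) = 55.
Density = 18/55.

18/55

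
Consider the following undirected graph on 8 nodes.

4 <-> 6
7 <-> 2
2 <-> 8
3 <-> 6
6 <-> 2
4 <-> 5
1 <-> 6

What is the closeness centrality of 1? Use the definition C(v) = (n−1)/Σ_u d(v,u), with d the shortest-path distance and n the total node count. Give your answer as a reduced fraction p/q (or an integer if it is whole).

Distances from 1: 2:2, 3:2, 4:2, 5:3, 6:1, 7:3, 8:3. Sum = 16.
n = 8, so closeness = 7/16.

7/16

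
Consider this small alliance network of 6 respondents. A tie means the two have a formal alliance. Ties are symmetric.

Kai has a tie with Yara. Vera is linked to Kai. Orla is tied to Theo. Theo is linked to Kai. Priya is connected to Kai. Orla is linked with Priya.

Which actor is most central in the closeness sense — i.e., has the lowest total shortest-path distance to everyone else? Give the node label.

Farness (sum of distances to all others) for each node — Kai:6, Orla:10, Priya:8, Theo:8, Vera:10, Yara:10.
The smallest farness is 6, for Kai, so Kai has the highest closeness.

Kai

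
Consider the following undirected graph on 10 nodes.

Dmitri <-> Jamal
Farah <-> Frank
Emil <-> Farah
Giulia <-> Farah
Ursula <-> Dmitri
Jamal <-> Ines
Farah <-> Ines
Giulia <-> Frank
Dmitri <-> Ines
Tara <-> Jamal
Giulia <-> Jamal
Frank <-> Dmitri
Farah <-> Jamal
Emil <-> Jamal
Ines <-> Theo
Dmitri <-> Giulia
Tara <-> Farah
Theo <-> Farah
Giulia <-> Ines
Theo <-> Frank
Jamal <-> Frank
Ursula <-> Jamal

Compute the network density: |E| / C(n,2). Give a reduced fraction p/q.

There are 22 edges and 10 nodes, so the maximum possible is C(10,2) = 45.
Density = 22/45.

22/45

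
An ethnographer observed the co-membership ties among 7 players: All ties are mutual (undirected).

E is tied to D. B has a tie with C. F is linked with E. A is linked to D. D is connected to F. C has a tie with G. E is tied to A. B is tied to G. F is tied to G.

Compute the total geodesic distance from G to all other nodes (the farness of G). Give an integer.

10

Distances from G: A:3, B:1, C:1, D:2, E:2, F:1.
Sum = 3 + 1 + 1 + 2 + 2 + 1 = 10.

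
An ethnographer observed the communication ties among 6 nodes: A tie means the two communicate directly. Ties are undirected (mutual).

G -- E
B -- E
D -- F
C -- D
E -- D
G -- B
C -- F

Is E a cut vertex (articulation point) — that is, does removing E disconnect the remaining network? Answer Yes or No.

Yes

Removing E leaves {B and G} with no path to {C, D, and F}, so the network splits into 2 components. E is a cut vertex.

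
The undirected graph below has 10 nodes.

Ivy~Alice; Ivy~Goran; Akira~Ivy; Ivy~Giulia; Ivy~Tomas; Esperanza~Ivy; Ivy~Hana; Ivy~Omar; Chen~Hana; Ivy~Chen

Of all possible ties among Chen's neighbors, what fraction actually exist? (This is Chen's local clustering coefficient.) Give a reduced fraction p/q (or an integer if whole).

Chen's neighbors: Hana and Ivy (k = 2).
Possible neighbor pairs: C(2,2) = 1. Edges among them: Hana–Ivy → e = 1.
Clustering(Chen) = 1/1.

1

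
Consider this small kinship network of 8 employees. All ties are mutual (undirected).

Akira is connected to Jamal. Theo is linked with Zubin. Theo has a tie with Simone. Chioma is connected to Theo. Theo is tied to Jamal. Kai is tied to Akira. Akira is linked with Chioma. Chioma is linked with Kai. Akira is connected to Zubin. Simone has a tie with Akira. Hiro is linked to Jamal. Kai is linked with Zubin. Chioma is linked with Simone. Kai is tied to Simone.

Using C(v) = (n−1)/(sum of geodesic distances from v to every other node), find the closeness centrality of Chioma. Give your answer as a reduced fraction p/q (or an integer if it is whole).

Distances from Chioma: Akira:1, Hiro:3, Jamal:2, Kai:1, Simone:1, Theo:1, Zubin:2. Sum = 11.
n = 8, so closeness = 7/11.

7/11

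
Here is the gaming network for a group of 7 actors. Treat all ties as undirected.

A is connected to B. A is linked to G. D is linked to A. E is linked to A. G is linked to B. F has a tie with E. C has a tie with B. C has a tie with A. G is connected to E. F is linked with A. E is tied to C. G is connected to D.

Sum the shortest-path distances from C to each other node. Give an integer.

9

Distances from C: A:1, B:1, D:2, E:1, F:2, G:2.
Sum = 1 + 1 + 2 + 1 + 2 + 2 = 9.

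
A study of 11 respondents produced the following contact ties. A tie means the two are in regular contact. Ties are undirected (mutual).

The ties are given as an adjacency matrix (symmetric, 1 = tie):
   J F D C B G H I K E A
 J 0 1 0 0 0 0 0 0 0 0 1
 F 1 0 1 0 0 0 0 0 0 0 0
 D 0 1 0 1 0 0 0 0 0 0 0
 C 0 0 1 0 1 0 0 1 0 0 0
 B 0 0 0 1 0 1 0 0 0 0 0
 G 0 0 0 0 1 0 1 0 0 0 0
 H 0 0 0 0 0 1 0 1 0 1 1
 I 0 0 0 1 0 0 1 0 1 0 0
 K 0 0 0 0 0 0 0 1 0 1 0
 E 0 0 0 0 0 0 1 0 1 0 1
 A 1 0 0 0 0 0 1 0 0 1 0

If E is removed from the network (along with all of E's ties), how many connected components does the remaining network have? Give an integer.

1

E's neighbors (A, H, and K) remain reachable from one another through other ties, so the rest of the network stays in one piece.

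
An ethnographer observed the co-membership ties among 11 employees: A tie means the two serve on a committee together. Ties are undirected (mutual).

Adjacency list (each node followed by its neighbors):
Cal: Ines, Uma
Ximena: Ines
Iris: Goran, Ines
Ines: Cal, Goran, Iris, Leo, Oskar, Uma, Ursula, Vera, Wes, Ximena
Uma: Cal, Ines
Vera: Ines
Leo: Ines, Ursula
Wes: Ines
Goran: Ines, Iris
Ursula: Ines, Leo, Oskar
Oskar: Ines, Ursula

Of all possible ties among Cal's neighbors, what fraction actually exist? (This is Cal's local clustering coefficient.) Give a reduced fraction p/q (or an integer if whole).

Cal's neighbors: Ines and Uma (k = 2).
Possible neighbor pairs: C(2,2) = 1. Edges among them: Ines–Uma → e = 1.
Clustering(Cal) = 1/1.

1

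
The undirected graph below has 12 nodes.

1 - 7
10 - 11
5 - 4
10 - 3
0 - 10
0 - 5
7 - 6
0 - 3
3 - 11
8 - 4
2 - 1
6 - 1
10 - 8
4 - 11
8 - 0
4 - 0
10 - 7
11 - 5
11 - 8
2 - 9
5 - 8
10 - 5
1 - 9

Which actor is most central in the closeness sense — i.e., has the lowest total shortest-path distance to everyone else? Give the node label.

Farness (sum of distances to all others) for each node — 0:23, 1:25, 2:34, 3:25, 4:29, 5:23, 6:27, 7:20, 8:23, 9:34, 10:18, 11:23.
The smallest farness is 18, for 10, so 10 has the highest closeness.

10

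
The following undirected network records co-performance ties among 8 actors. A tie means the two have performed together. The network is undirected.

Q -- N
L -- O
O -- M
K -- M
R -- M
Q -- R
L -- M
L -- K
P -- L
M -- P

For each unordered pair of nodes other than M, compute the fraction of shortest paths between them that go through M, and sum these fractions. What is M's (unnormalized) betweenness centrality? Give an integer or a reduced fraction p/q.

Pairs whose geodesics pass through M — P–O: 1/2; P–K: 1/2; P–R: 1; P–Q: 1; P–N: 1; O–K: 1/2; O–R: 1; O–Q: 1; O–N: 1; K–R: 1; K–Q: 1; K–N: 1; L–R: 1; L–Q: 1 … (+1 more pairs).
All other pairs contribute 0.
Summing the contributions gives betweenness(M) = 27/2.

27/2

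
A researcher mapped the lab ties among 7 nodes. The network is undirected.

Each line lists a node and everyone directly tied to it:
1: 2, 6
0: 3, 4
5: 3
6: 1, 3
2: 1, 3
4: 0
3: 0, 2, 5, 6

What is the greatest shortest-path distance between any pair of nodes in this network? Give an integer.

4

Eccentricity of each node (its greatest distance to any other): 0:3, 1:4, 2:3, 3:2, 4:4, 5:3, 6:3.
The maximum eccentricity is 4, realized for instance by the pair 1–4 via 1 – 2 – 3 – 0 – 4. So the diameter is 4.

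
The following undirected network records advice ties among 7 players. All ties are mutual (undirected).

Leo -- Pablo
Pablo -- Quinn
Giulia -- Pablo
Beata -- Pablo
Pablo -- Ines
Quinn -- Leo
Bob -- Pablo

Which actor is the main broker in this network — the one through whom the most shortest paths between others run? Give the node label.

Unnormalized betweenness of each node: Beata:0, Bob:0, Giulia:0, Ines:0, Leo:0, Pablo:14, Quinn:0.
Pablo has the largest value, 14, making it the main broker — the node through which the most shortest paths run.

Pablo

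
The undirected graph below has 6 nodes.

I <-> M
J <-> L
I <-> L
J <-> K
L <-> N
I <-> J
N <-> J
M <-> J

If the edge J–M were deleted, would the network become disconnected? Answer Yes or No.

Even without that edge, J still reaches M via J – I – M, so the network stays connected. Not a bridge.

No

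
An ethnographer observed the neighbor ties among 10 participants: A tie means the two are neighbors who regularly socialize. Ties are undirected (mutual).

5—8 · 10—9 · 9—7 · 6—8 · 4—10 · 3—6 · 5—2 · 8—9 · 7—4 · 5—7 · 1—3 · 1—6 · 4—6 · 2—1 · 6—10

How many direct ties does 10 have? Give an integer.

10 is directly tied to 4, 6, and 9. That is 3 neighbors, so the degree of 10 is 3.

3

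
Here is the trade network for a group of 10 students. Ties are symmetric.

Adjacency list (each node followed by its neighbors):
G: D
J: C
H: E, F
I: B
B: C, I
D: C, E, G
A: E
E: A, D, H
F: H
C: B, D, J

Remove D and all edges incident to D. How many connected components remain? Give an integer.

3

Without D, the remaining ties split the others into: {G}; {B, C, I, J}; {A, E, F, H}.
That's 3 separate components.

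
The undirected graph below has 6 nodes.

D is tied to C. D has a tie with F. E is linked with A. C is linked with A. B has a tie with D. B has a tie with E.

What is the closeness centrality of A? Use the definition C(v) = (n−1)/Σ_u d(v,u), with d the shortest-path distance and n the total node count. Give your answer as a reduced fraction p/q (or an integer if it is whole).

5/9

Distances from A: B:2, C:1, D:2, E:1, F:3. Sum = 9.
n = 6, so closeness = 5/9.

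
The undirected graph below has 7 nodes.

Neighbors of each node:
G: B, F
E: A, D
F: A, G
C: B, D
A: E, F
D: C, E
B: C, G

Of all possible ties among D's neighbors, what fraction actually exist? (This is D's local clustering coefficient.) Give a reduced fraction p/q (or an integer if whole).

D's neighbors: C and E (k = 2).
Possible neighbor pairs: C(2,2) = 1. Edges among them: none → e = 0.
Clustering(D) = 0/1.

0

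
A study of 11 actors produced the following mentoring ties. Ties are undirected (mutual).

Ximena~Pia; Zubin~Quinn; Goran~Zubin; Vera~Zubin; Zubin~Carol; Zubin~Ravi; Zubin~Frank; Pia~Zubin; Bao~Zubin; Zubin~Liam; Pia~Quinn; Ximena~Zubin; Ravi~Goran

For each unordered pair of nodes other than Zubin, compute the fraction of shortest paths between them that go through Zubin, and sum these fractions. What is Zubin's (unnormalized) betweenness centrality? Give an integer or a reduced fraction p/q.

Pairs whose geodesics pass through Zubin — Carol–Goran: 1; Carol–Pia: 1; Carol–Bao: 1; Carol–Frank: 1; Carol–Quinn: 1; Carol–Vera: 1; Carol–Liam: 1; Carol–Ximena: 1; Carol–Ravi: 1; Goran–Pia: 1; Goran–Bao: 1; Goran–Frank: 1; Goran–Quinn: 1; Goran–Vera: 1 … (+28 more pairs).
All other pairs contribute 0.
Summing the contributions gives betweenness(Zubin) = 83/2.

83/2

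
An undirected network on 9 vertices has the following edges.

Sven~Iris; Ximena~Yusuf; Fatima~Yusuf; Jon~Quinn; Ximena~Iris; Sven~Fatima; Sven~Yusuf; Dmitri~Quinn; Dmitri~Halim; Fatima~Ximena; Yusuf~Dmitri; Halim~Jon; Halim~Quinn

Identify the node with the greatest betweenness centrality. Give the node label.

Yusuf

Unnormalized betweenness of each node: Dmitri:15, Fatima:1/3, Halim:3, Iris:1/3, Jon:0, Quinn:3, Sven:3, Ximena:3, Yusuf:49/3.
Yusuf has the largest value, 49/3, making it the main broker — the node through which the most shortest paths run.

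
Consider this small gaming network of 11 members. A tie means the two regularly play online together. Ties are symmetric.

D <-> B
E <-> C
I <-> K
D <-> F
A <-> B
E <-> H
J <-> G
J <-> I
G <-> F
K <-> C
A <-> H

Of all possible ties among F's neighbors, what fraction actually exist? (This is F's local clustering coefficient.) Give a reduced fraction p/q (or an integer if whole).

F's neighbors: D and G (k = 2).
Possible neighbor pairs: C(2,2) = 1. Edges among them: none → e = 0.
Clustering(F) = 0/1.

0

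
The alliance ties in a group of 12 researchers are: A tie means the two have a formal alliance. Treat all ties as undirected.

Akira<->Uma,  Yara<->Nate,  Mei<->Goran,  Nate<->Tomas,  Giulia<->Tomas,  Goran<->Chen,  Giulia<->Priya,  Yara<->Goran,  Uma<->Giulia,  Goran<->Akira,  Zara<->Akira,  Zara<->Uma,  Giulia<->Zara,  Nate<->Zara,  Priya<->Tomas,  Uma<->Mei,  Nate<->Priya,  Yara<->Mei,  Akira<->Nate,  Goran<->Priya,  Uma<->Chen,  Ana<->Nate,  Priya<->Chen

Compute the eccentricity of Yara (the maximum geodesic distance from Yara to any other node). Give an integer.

Distances from Yara: Akira:2, Ana:2, Chen:2, Giulia:3, Goran:1, Mei:1, Nate:1, Priya:2, Tomas:2, Uma:2, Zara:2.
The largest is 3 (to Giulia), so the eccentricity of Yara is 3.

3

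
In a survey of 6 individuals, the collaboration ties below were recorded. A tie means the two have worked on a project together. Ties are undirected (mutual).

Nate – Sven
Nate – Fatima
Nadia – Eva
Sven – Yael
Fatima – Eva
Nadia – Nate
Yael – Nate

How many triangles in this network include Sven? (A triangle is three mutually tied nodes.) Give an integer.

1

Sven's neighbors: Nate and Yael.
Neighbor pairs that are themselves tied: Sven–Nate–Yael. Each forms one triangle with Sven, for 1 in total.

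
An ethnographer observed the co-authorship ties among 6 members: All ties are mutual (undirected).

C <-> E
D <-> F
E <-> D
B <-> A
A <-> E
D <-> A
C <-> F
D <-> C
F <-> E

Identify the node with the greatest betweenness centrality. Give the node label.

A

Unnormalized betweenness of each node: A:4, B:0, C:0, D:2, E:2, F:0.
A has the largest value, 4, making it the main broker — the node through which the most shortest paths run.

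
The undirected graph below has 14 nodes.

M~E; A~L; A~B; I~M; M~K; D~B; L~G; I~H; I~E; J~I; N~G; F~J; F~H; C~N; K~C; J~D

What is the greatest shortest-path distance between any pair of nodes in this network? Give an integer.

6

Eccentricity of each node (its greatest distance to any other): A:5, B:5, C:5, D:5, E:6, F:6, G:6, H:6, I:5, J:5, K:5, L:6, M:5, N:6.
The maximum eccentricity is 6, realized for instance by the pair H–L via H – F – J – D – B – A – L. So the diameter is 6.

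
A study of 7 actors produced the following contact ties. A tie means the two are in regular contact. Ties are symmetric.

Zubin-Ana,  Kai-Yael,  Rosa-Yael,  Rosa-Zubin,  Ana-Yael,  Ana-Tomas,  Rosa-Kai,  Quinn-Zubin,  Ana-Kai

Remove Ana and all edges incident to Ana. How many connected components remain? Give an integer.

Without Ana, the remaining ties split the others into: {Kai, Quinn, Rosa, Yael, Zubin}; {Tomas}.
That's 2 separate components.

2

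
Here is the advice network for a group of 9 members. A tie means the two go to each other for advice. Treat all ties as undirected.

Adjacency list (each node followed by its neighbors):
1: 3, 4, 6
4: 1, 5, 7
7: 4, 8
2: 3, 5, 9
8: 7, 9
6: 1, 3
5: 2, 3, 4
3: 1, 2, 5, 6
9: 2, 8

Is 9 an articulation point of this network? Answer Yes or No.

No

Even without 9, every remaining node can still reach every other (the residual graph is connected), so 9 is not a cut vertex.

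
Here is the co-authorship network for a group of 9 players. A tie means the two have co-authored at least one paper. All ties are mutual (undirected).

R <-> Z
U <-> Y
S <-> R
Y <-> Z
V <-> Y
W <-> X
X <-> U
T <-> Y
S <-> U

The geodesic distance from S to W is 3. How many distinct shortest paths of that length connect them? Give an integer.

1

The shortest distance is 3, and the only length-3 path is S–U–X–W. So there is exactly 1 shortest path.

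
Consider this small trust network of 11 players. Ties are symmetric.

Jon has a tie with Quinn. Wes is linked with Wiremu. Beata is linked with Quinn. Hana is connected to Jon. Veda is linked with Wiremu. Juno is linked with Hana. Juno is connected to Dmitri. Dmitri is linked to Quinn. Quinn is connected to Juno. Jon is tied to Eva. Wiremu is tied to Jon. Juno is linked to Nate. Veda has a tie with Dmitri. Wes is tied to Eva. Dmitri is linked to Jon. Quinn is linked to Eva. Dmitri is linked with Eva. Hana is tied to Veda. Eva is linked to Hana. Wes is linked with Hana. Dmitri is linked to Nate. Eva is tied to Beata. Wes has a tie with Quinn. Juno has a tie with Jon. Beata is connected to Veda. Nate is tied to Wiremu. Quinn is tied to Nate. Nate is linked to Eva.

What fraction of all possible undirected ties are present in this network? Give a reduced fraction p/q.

28/55

There are 28 edges and 11 nodes, so the maximum possible is C(11,2) = 55.
Density = 28/55.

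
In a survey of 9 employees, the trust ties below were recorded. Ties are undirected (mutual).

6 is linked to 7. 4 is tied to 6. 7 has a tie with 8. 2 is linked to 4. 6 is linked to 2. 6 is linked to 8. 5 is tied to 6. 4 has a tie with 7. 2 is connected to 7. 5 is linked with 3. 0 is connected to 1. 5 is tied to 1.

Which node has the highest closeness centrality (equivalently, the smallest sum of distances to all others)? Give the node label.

Farness (sum of distances to all others) for each node — 0:25, 1:18, 2:17, 3:20, 4:17, 5:13, 6:12, 7:16, 8:18.
The smallest farness is 12, for 6, so 6 has the highest closeness.

6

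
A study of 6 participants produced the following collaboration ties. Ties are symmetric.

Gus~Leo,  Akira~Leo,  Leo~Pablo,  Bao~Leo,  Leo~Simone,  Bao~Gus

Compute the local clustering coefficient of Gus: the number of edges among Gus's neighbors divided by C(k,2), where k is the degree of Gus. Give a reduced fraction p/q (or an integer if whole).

Gus's neighbors: Bao and Leo (k = 2).
Possible neighbor pairs: C(2,2) = 1. Edges among them: Bao–Leo → e = 1.
Clustering(Gus) = 1/1.

1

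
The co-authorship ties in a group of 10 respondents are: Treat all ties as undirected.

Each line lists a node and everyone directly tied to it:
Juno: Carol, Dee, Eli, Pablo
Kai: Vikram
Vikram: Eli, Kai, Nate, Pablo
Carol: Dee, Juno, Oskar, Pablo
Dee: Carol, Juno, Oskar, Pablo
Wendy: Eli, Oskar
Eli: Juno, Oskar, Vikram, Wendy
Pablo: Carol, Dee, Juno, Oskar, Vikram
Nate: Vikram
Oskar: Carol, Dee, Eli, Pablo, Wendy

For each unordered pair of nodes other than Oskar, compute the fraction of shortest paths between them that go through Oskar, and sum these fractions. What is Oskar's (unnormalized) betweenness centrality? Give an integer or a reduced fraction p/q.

Pairs whose geodesics pass through Oskar — Wendy–Dee: 1; Wendy–Pablo: 1; Wendy–Carol: 1; Dee–Eli: 1/2; Pablo–Eli: 1/3; Carol–Eli: 1/2.
All other pairs contribute 0.
Summing the contributions gives betweenness(Oskar) = 13/3.

13/3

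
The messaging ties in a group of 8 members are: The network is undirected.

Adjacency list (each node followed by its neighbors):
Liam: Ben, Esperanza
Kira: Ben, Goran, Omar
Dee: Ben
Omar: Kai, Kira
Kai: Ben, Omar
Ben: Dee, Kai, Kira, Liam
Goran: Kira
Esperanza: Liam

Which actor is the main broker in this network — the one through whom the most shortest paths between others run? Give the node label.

Unnormalized betweenness of each node: Ben:15, Dee:0, Esperanza:0, Goran:0, Kai:2, Kira:8, Liam:6, Omar:1.
Ben has the largest value, 15, making it the main broker — the node through which the most shortest paths run.

Ben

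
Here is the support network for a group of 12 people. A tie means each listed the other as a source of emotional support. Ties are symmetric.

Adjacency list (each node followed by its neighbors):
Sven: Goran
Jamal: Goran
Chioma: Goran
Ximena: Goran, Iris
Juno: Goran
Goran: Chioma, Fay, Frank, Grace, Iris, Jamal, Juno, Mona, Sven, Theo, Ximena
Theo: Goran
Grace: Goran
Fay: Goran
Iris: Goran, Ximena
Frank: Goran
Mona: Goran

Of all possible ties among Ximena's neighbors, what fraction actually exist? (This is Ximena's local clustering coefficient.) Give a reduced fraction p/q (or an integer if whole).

1

Ximena's neighbors: Goran and Iris (k = 2).
Possible neighbor pairs: C(2,2) = 1. Edges among them: Goran–Iris → e = 1.
Clustering(Ximena) = 1/1.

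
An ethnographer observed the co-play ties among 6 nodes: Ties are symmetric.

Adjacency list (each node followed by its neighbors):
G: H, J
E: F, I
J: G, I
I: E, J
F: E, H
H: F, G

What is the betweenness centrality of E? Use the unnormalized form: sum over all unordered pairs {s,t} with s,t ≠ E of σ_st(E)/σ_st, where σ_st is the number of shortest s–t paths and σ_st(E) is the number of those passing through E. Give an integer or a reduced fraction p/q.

2

Pairs whose geodesics pass through E — F–J: 1/2; F–I: 1; H–I: 1/2.
All other pairs contribute 0.
Summing the contributions gives betweenness(E) = 2.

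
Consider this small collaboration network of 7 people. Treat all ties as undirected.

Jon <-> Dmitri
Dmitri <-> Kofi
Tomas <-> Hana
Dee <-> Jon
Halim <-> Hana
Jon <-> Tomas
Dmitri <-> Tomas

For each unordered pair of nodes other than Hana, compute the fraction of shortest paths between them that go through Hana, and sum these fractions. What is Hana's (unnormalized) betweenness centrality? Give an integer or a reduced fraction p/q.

5

Pairs whose geodesics pass through Hana — Dee–Halim: 1; Kofi–Halim: 1; Jon–Halim: 1; Tomas–Halim: 1; Dmitri–Halim: 1.
All other pairs contribute 0.
Summing the contributions gives betweenness(Hana) = 5.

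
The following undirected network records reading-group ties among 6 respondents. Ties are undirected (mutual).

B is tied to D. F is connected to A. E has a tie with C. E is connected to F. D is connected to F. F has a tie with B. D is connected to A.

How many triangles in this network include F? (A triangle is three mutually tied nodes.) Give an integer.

F's neighbors: A, B, D, and E.
Neighbor pairs that are themselves tied: F–A–D; F–B–D. Each forms one triangle with F, for 2 in total.

2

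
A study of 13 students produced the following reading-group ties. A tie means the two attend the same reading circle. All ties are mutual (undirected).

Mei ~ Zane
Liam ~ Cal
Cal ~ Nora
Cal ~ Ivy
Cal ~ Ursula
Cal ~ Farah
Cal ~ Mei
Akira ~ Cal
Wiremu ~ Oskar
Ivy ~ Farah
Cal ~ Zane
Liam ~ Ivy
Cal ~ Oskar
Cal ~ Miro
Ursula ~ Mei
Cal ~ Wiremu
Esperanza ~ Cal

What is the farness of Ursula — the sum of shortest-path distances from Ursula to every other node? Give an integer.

Distances from Ursula: Akira:2, Cal:1, Esperanza:2, Farah:2, Ivy:2, Liam:2, Mei:1, Miro:2, Nora:2, Oskar:2, Wiremu:2, Zane:2.
Sum = 2 + 1 + 2 + 2 + 2 + 2 + 1 + 2 + 2 + 2 + 2 + 2 = 22.

22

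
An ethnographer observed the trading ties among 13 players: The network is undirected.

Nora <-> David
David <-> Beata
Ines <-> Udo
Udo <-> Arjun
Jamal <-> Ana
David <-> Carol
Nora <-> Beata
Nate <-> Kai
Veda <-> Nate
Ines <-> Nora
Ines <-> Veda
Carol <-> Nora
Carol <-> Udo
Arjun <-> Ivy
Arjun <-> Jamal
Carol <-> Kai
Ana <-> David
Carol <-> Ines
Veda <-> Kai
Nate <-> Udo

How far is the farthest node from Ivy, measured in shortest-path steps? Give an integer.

5

Distances from Ivy: Ana:3, Arjun:1, Beata:5, Carol:3, David:4, Ines:3, Jamal:2, Kai:4, Nate:3, Nora:4, Udo:2, Veda:4.
The largest is 5 (to Beata), so the eccentricity of Ivy is 5.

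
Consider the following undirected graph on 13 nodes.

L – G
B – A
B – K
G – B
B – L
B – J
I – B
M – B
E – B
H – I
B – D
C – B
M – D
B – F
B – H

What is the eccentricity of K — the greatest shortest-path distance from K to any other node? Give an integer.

2

Distances from K: A:2, B:1, C:2, D:2, E:2, F:2, G:2, H:2, I:2, J:2, L:2, M:2.
The largest is 2 (to E, M, J, A, D, I, L, G, H, F, and C), so the eccentricity of K is 2.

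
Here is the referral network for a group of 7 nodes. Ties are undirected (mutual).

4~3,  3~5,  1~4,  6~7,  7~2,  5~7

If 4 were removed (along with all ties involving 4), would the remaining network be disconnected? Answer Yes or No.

Yes

Removing 4 leaves {2, 3, 5, 6, and 7} with no path to {1}, so the network splits into 2 components. 4 is a cut vertex.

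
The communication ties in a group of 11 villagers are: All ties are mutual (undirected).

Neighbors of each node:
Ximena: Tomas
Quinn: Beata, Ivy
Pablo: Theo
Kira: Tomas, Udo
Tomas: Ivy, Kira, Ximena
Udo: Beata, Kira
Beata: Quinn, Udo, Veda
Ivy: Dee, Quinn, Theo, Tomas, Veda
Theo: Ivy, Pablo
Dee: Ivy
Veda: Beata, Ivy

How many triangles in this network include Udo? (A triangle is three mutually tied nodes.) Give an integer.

0

Udo's neighbors are Beata and Kira, but none of them are tied to each other, so no triangle contains Udo.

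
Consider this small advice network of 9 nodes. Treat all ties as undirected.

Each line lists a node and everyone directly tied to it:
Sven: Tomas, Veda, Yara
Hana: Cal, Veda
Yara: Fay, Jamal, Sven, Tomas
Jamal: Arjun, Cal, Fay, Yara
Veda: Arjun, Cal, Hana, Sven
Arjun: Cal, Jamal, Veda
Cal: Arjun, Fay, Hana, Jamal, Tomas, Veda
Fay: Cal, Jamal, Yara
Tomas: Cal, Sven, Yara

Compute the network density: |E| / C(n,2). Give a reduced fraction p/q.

4/9

There are 16 edges and 9 nodes, so the maximum possible is C(9,2) = 36.
Density = 16/36 = 4/9.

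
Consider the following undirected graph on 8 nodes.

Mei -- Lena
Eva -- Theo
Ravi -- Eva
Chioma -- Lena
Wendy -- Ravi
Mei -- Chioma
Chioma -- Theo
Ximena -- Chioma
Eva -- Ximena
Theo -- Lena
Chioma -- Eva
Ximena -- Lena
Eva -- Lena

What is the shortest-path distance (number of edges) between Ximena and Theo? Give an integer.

2

One shortest route is Ximena – Lena – Theo, which uses 2 edges, and Ximena and Theo are not directly tied, so nothing shorter exists. So d(Ximena,Theo) = 2.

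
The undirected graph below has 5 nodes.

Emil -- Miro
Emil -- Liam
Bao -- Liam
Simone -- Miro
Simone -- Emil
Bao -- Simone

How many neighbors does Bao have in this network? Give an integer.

Bao is directly tied to Liam and Simone. That is 2 neighbors, so the degree of Bao is 2.

2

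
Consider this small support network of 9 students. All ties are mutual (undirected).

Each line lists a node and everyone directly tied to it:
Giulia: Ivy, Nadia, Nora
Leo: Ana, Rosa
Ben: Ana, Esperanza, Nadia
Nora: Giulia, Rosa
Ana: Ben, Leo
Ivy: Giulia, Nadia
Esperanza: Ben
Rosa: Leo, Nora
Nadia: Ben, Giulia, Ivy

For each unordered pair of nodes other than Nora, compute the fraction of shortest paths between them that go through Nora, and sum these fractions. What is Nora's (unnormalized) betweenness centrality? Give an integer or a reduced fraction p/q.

9/2

Pairs whose geodesics pass through Nora — Nadia–Rosa: 1; Rosa–Ivy: 1; Rosa–Giulia: 1; Leo–Ivy: 1/2; Leo–Giulia: 1.
All other pairs contribute 0.
Summing the contributions gives betweenness(Nora) = 9/2.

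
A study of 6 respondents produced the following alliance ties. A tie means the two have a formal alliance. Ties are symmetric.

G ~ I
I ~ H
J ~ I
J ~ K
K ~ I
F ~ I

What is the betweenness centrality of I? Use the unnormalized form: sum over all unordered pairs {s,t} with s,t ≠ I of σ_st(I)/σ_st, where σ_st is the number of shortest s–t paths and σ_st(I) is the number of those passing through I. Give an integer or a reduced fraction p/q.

Pairs whose geodesics pass through I — F–H: 1; F–J: 1; F–G: 1; F–K: 1; H–J: 1; H–G: 1; H–K: 1; J–G: 1; G–K: 1.
All other pairs contribute 0.
Summing the contributions gives betweenness(I) = 9.

9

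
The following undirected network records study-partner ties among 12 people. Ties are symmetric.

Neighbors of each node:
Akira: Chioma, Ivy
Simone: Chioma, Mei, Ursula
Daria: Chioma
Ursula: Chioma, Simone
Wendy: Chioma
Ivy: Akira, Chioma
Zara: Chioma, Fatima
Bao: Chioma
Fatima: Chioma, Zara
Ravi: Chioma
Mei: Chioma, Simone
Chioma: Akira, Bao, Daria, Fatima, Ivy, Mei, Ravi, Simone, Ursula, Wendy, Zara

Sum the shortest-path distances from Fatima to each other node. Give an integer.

Distances from Fatima: Akira:2, Bao:2, Chioma:1, Daria:2, Ivy:2, Mei:2, Ravi:2, Simone:2, Ursula:2, Wendy:2, Zara:1.
Sum = 2 + 2 + 1 + 2 + 2 + 2 + 2 + 2 + 2 + 2 + 1 = 20.

20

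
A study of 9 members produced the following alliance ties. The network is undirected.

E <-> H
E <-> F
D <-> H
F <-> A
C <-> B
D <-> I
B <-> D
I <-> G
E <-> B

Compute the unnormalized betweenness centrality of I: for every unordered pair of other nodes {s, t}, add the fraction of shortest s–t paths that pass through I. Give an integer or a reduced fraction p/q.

7

Pairs whose geodesics pass through I — E–G: 2/2; F–G: 2/2; G–H: 1; G–C: 1; G–B: 1; G–D: 1; G–A: 2/2.
All other pairs contribute 0.
Summing the contributions gives betweenness(I) = 7.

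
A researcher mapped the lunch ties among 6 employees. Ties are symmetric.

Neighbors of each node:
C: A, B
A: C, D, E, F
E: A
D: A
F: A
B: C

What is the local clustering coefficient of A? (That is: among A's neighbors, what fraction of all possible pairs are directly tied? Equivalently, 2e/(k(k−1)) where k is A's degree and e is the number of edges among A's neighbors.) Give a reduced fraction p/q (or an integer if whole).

A's neighbors: C, D, E, and F (k = 4).
Possible neighbor pairs: C(4,2) = 6. Edges among them: none → e = 0.
Clustering(A) = 0/6 = 0.

0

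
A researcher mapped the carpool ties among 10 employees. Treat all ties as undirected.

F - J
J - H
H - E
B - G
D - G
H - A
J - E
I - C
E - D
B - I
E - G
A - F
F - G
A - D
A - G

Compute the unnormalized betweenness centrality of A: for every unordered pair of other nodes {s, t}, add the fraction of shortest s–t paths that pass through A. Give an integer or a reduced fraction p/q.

7/2

Pairs whose geodesics pass through A — F–D: 1/2; F–H: 1/2; D–H: 1/2; G–H: 1/2; H–I: 1/2; H–C: 1/2; H–B: 1/2.
All other pairs contribute 0.
Summing the contributions gives betweenness(A) = 7/2.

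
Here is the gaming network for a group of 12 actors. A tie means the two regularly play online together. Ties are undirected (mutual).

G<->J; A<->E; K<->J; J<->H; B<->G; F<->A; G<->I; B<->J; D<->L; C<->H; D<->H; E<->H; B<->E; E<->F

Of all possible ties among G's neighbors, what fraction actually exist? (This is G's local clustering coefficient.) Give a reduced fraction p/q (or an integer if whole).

G's neighbors: B, I, and J (k = 3).
Possible neighbor pairs: C(3,2) = 3. Edges among them: B–J → e = 1.
Clustering(G) = 1/3.

1/3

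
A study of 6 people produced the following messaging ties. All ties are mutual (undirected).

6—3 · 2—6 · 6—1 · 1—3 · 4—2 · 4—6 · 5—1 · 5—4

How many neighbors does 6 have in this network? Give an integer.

4

6 is directly tied to 1, 2, 3, and 4. That is 4 neighbors, so the degree of 6 is 4.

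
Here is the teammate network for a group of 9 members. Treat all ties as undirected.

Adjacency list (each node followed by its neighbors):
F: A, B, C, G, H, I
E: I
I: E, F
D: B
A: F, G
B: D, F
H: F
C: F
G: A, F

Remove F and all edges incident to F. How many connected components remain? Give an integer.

Without F, the remaining ties split the others into: {C}; {B, D}; {H}; {A, G}; {E, I}.
That's 5 separate components.

5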